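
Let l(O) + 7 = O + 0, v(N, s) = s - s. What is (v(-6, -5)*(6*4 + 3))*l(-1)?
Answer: 0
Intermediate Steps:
v(N, s) = 0
l(O) = -7 + O (l(O) = -7 + (O + 0) = -7 + O)
(v(-6, -5)*(6*4 + 3))*l(-1) = (0*(6*4 + 3))*(-7 - 1) = (0*(24 + 3))*(-8) = (0*27)*(-8) = 0*(-8) = 0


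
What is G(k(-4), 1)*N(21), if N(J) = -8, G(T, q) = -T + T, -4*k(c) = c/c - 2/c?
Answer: 0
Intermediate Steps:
k(c) = -1/4 + 1/(2*c) (k(c) = -(c/c - 2/c)/4 = -(1 - 2/c)/4 = -1/4 + 1/(2*c))
G(T, q) = 0
G(k(-4), 1)*N(21) = 0*(-8) = 0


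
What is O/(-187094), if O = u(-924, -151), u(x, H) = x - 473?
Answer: 1397/187094 ≈ 0.0074668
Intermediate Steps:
u(x, H) = -473 + x
O = -1397 (O = -473 - 924 = -1397)
O/(-187094) = -1397/(-187094) = -1397*(-1/187094) = 1397/187094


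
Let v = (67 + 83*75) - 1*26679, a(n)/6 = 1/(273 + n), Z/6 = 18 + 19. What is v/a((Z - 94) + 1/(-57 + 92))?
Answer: -143075966/105 ≈ -1.3626e+6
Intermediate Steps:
Z = 222 (Z = 6*(18 + 19) = 6*37 = 222)
a(n) = 6/(273 + n)
v = -20387 (v = (67 + 6225) - 26679 = 6292 - 26679 = -20387)
v/a((Z - 94) + 1/(-57 + 92)) = -(1855217/2 + 20387/(6*(-57 + 92)) + 20387*(222 - 94)/6) = -20387/(6/(273 + (128 + 1/35))) = -20387/(6/(273 + 4481/35)) = -20387/(6/(14036/35)) = -20387/(6*(35/14036)) = -20387/105/7018 = -20387*7018/105 = -143075966/105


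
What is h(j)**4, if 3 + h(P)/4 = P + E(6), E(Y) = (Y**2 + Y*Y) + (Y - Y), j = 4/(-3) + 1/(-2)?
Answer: 422026932496/81 ≈ 5.2102e+9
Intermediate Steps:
j = -11/6 (j = 4*(-1/3) + 1*(-1/2) = -4/3 - 1/2 = -11/6 ≈ -1.8333)
E(Y) = 2*Y**2 (E(Y) = (Y**2 + Y**2) + 0 = 2*Y**2 + 0 = 2*Y**2)
h(P) = 276 + 4*P (h(P) = -12 + 4*(P + 2*6**2) = -12 + 4*(P + 2*36) = -12 + 4*(P + 72) = -12 + 4*(72 + P) = -12 + (288 + 4*P) = 276 + 4*P)
h(j)**4 = (276 + 4*(-11/6))**4 = (276 - 22/3)**4 = (806/3)**4 = 422026932496/81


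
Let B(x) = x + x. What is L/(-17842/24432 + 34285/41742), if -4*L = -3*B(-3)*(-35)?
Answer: 13385407140/7740863 ≈ 1729.2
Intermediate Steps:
B(x) = 2*x
L = 315/2 (L = -(-6*(-3))*(-35)/4 = -(-3*(-6))*(-35)/4 = -9*(-35)/2 = -1/4*(-630) = 315/2 ≈ 157.50)
L/(-17842/24432 + 34285/41742) = 315/(2*(-17842/24432 + 34285/41742)) = 315/(2*(-17842*1/24432 + 34285*(1/41742))) = 315/(2*(-8921/12216 + 34285/41742)) = 315/(2*(7740863/84986712)) = (315/2)*(84986712/7740863) = 13385407140/7740863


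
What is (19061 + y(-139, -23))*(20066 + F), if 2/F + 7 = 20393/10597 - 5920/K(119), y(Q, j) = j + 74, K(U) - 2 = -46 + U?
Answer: 2560566342684088/6676819 ≈ 3.8350e+8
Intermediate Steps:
K(U) = -44 + U (K(U) = 2 + (-46 + U) = -44 + U)
y(Q, j) = 74 + j
F = -158955/6676819 (F = 2/(-7 + (20393/10597 - 5920/(-44 + 119))) = 2/(-7 + (20393*(1/10597) - 5920/75)) = 2/(-7 + (20393/10597 - 5920*1/75)) = 2/(-7 + (20393/10597 - 1184/15)) = 2/(-7 - 12240953/158955) = 2/(-13353638/158955) = 2*(-158955/13353638) = -158955/6676819 ≈ -0.023807)
(19061 + y(-139, -23))*(20066 + F) = (19061 + (74 - 23))*(20066 - 158955/6676819) = (19061 + 51)*(133976891099/6676819) = 19112*(133976891099/6676819) = 2560566342684088/6676819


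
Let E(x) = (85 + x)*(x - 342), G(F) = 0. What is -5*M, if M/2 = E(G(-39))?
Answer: 290700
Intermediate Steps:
E(x) = (-342 + x)*(85 + x) (E(x) = (85 + x)*(-342 + x) = (-342 + x)*(85 + x))
M = -58140 (M = 2*(-29070 + 0**2 - 257*0) = 2*(-29070 + 0 + 0) = 2*(-29070) = -58140)
-5*M = -5*(-58140) = 290700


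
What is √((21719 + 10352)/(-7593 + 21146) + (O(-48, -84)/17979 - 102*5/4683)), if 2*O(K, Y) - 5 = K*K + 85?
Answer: 6*√1037770284460757580005/126789304369 ≈ 1.5245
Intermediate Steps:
O(K, Y) = 45 + K²/2 (O(K, Y) = 5/2 + (K*K + 85)/2 = 5/2 + (K² + 85)/2 = 5/2 + (85 + K²)/2 = 5/2 + (85/2 + K²/2) = 45 + K²/2)
√((21719 + 10352)/(-7593 + 21146) + (O(-48, -84)/17979 - 102*5/4683)) = √((21719 + 10352)/(-7593 + 21146) + ((45 + (½)*(-48)²)/17979 - 102*5/4683)) = √(32071/13553 + ((45 + (½)*2304)*(1/17979) - 510*1/4683)) = √(32071*(1/13553) + ((45 + 1152)*(1/17979) - 170/1561)) = √(32071/13553 + (1197*(1/17979) - 170/1561)) = √(32071/13553 + (399/5993 - 170/1561)) = √(32071/13553 - 395971/9355073) = √(294659951220/126789304369) = 6*√1037770284460757580005/126789304369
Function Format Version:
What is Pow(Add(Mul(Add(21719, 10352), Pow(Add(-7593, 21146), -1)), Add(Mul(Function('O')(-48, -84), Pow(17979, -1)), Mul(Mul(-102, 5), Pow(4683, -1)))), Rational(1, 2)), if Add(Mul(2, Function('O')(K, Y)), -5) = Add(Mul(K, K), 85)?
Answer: Mul(Rational(6, 126789304369), Pow(1037770284460757580005, Rational(1, 2))) ≈ 1.5245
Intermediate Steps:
Function('O')(K, Y) = Add(45, Mul(Rational(1, 2), Pow(K, 2))) (Function('O')(K, Y) = Add(Rational(5, 2), Mul(Rational(1, 2), Add(Mul(K, K), 85))) = Add(Rational(5, 2), Mul(Rational(1, 2), Add(Pow(K, 2), 85))) = Add(Rational(5, 2), Mul(Rational(1, 2), Add(85, Pow(K, 2)))) = Add(Rational(5, 2), Add(Rational(85, 2), Mul(Rational(1, 2), Pow(K, 2)))) = Add(45, Mul(Rational(1, 2), Pow(K, 2))))
Pow(Add(Mul(Add(21719, 10352), Pow(Add(-7593, 21146), -1)), Add(Mul(Function('O')(-48, -84), Pow(17979, -1)), Mul(Mul(-102, 5), Pow(4683, -1)))), Rational(1, 2)) = Pow(Add(Mul(Add(21719, 10352), Pow(Add(-7593, 21146), -1)), Add(Mul(Add(45, Mul(Rational(1, 2), Pow(-48, 2))), Pow(17979, -1)), Mul(Mul(-102, 5), Pow(4683, -1)))), Rational(1, 2)) = Pow(Add(Mul(32071, Pow(13553, -1)), Add(Mul(Add(45, Mul(Rational(1, 2), 2304)), Rational(1, 17979)), Mul(-510, Rational(1, 4683)))), Rational(1, 2)) = Pow(Add(Mul(32071, Rational(1, 13553)), Add(Mul(Add(45, 1152), Rational(1, 17979)), Rational(-170, 1561))), Rational(1, 2)) = Pow(Add(Rational(32071, 13553), Add(Mul(1197, Rational(1, 17979)), Rational(-170, 1561))), Rational(1, 2)) = Pow(Add(Rational(32071, 13553), Add(Rational(399, 5993), Rational(-170, 1561))), Rational(1, 2)) = Pow(Add(Rational(32071, 13553), Rational(-395971, 9355073)), Rational(1, 2)) = Pow(Rational(294659951220, 126789304369), Rational(1, 2)) = Mul(Rational(6, 126789304369), Pow(1037770284460757580005, Rational(1, 2)))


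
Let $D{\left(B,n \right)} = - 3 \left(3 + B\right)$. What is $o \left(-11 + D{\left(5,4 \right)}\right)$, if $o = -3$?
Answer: $105$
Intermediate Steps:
$D{\left(B,n \right)} = -9 - 3 B$
$o \left(-11 + D{\left(5,4 \right)}\right) = - 3 \left(-11 - 24\right) = \left(-3\right) \left(-35\right) = 105$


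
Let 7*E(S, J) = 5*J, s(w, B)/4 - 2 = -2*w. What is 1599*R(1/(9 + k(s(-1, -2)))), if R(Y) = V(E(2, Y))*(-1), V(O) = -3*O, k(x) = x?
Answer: 4797/35 ≈ 137.06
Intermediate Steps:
s(w, B) = 8 - 8*w (s(w, B) = 8 + 4*(-2*w) = 8 - 8*w)
E(S, J) = 5*J/7 (E(S, J) = (5*J)/7 = 5*J/7)
R(Y) = 15*Y/7 (R(Y) = -15*Y/7*(-1) = 15*Y/7)
1599*R(1/(9 + k(s(-1, -2)))) = 1599*(15/(7*(9 + (8 - 8*(-1))))) = 1599*(15/(7*(9 + (8 + 8)))) = 1599*(15/(7*(9 + 16))) = 1599*((15/7)/25) = 1599*((15/7)*(1/25)) = 1599*(3/35) = 4797/35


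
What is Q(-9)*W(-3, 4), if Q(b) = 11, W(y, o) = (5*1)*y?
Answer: -165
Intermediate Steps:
W(y, o) = 5*y
Q(-9)*W(-3, 4) = 11*(5*(-3)) = 11*(-15) = -165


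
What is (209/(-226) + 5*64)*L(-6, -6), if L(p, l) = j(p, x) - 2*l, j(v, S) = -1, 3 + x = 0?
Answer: 793221/226 ≈ 3509.8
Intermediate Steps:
x = -3 (x = -3 + 0 = -3)
L(p, l) = -1 - 2*l
(209/(-226) + 5*64)*L(-6, -6) = (209/(-226) + 5*64)*(-1 - 2*(-6)) = (209*(-1/226) + 320)*(-1 + 12) = (-209/226 + 320)*11 = (72111/226)*11 = 793221/226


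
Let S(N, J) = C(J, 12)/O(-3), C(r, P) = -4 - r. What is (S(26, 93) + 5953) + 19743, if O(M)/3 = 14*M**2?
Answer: 9712991/378 ≈ 25696.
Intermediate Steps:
O(M) = 42*M**2 (O(M) = 3*(14*M**2) = 42*M**2)
S(N, J) = -2/189 - J/378 (S(N, J) = (-4 - J)/((42*(-3)**2)) = (-4 - J)/((42*9)) = (-4 - J)/378 = (-4 - J)*(1/378) = -2/189 - J/378)
(S(26, 93) + 5953) + 19743 = ((-2/189 - 1/378*93) + 5953) + 19743 = ((-2/189 - 31/126) + 5953) + 19743 = (-97/378 + 5953) + 19743 = 2250137/378 + 19743 = 9712991/378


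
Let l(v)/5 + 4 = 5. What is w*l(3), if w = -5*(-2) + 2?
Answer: 60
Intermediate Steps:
l(v) = 5 (l(v) = -20 + 5*5 = -20 + 25 = 5)
w = 12 (w = 10 + 2 = 12)
w*l(3) = 12*5 = 60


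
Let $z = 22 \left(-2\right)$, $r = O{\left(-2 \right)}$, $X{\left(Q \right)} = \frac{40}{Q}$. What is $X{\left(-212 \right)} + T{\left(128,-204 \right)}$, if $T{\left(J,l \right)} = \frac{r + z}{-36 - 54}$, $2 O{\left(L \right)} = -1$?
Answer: $\frac{2917}{9540} \approx 0.30577$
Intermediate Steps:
$O{\left(L \right)} = - \frac{1}{2}$ ($O{\left(L \right)} = \frac{1}{2} \left(-1\right) = - \frac{1}{2}$)
$r = - \frac{1}{2} \approx -0.5$
$z = -44$
$T{\left(J,l \right)} = \frac{89}{180}$ ($T{\left(J,l \right)} = \frac{- \frac{1}{2} - 44}{-36 - 54} = - \frac{89}{2 \left(-90\right)} = \left(- \frac{89}{2}\right) \left(- \frac{1}{90}\right) = \frac{89}{180}$)
$X{\left(-212 \right)} + T{\left(128,-204 \right)} = \frac{40}{-212} + \frac{89}{180} = 40 \left(- \frac{1}{212}\right) + \frac{89}{180} = - \frac{10}{53} + \frac{89}{180} = \frac{2917}{9540}$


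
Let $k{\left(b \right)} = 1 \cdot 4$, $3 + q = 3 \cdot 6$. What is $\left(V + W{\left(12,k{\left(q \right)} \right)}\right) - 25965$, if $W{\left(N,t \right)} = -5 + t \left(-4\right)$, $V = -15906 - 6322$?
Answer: $-48214$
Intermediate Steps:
$q = 15$ ($q = -3 + 3 \cdot 6 = -3 + 18 = 15$)
$V = -22228$ ($V = -15906 - 6322 = -22228$)
$k{\left(b \right)} = 4$
$W{\left(N,t \right)} = -5 - 4 t$
$\left(V + W{\left(12,k{\left(q \right)} \right)}\right) - 25965 = \left(-22228 - 21\right) - 25965 = -22249 - 25965 = -48214$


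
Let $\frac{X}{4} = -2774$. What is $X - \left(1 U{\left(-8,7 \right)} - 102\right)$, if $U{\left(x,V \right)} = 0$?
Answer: $-10994$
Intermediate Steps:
$X = -11096$ ($X = 4 \left(-2774\right) = -11096$)
$X - \left(1 U{\left(-8,7 \right)} - 102\right) = -11096 - \left(1 \cdot 0 - 102\right) = -11096 - \left(0 - 102\right) = -11096 - -102 = -11096 + 102 = -10994$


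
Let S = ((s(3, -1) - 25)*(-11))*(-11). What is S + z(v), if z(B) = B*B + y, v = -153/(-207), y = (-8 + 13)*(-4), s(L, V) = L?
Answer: -1418489/529 ≈ -2681.5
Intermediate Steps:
S = -2662 (S = ((3 - 25)*(-11))*(-11) = -22*(-11)*(-11) = 242*(-11) = -2662)
y = -20 (y = 5*(-4) = -20)
v = 17/23 (v = -153*(-1/207) = 17/23 ≈ 0.73913)
z(B) = -20 + B² (z(B) = B*B - 20 = B² - 20 = -20 + B²)
S + z(v) = -2662 + (-20 + (17/23)²) = -2662 + (-20 + 289/529) = -2662 - 10291/529 = -1418489/529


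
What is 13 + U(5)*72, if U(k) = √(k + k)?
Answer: 13 + 72*√10 ≈ 240.68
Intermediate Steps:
U(k) = √2*√k (U(k) = √(2*k) = √2*√k)
13 + U(5)*72 = 13 + (√2*√5)*72 = 13 + √10*72 = 13 + 72*√10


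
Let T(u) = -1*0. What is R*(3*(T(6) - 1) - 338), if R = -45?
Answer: 15345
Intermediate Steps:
T(u) = 0
R*(3*(T(6) - 1) - 338) = -45*(3*(0 - 1) - 338) = -45*(3*(-1) - 338) = -45*(-3 - 338) = -45*(-341) = 15345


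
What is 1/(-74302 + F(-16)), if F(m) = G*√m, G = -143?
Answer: -37151/2760557194 + 143*I/1380278597 ≈ -1.3458e-5 + 1.036e-7*I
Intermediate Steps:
F(m) = -143*√m
1/(-74302 + F(-16)) = 1/(-74302 - 572*I) = (-74302 + 572*I)/5521114388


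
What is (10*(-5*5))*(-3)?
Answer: 750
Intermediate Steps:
(10*(-5*5))*(-3) = (10*(-25))*(-3) = -250*(-3) = 750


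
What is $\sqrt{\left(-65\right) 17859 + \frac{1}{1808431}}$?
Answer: $\frac{2 i \sqrt{949105278445055501}}{1808431} \approx 1077.4 i$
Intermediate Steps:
$\sqrt{\left(-65\right) 17859 + \frac{1}{1808431}} = \sqrt{-1160835 + \frac{1}{1808431}} = \sqrt{- \frac{2099289999884}{1808431}} = \frac{2 i \sqrt{949105278445055501}}{1808431}$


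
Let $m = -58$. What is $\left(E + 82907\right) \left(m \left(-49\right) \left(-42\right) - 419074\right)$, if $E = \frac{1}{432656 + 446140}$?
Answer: $- \frac{19614849429191087}{439398} \approx -4.464 \cdot 10^{10}$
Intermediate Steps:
$E = \frac{1}{878796} \approx 1.1379 \cdot 10^{-6}$
$\left(E + 82907\right) \left(m \left(-49\right) \left(-42\right) - 419074\right) = \left(\frac{1}{878796} + 82907\right) \left(\left(-58\right) \left(-49\right) \left(-42\right) - 419074\right) = \frac{72858339973 \left(2842 \left(-42\right) - 419074\right)}{878796} = \frac{72858339973 \left(-119364 - 419074\right)}{878796} = \frac{72858339973}{878796} \left(-538438\right) = - \frac{19614849429191087}{439398}$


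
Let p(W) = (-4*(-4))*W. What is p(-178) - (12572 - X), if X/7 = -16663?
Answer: -132061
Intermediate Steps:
X = -116641 (X = 7*(-16663) = -116641)
p(W) = 16*W
p(-178) - (12572 - X) = 16*(-178) - (12572 - 1*(-116641)) = -2848 - (12572 + 116641) = -2848 - 1*129213 = -2848 - 129213 = -132061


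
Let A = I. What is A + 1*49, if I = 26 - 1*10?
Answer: 65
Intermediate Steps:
I = 16 (I = 26 - 10 = 16)
A = 16
A + 1*49 = 16 + 1*49 = 16 + 49 = 65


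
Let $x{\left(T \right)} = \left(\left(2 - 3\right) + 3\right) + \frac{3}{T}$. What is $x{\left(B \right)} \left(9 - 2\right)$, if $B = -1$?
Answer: $-7$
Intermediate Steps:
$x{\left(T \right)} = 2 + \frac{3}{T}$ ($x{\left(T \right)} = \left(-1 + 3\right) + \frac{3}{T} = 2 + \frac{3}{T}$)
$x{\left(B \right)} \left(9 - 2\right) = \left(2 + \frac{3}{-1}\right) \left(9 - 2\right) = \left(2 + 3 \left(-1\right)\right) 7 = \left(2 - 3\right) 7 = \left(-1\right) 7 = -7$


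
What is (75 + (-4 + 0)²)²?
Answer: 8281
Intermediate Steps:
(75 + (-4 + 0)²)² = (75 + (-4)²)² = (75 + 16)² = 91² = 8281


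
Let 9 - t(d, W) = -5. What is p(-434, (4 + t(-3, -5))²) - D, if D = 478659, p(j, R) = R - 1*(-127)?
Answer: -478208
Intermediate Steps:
t(d, W) = 14 (t(d, W) = 9 - 1*(-5) = 9 + 5 = 14)
p(j, R) = 127 + R (p(j, R) = R + 127 = 127 + R)
p(-434, (4 + t(-3, -5))²) - D = (127 + (4 + 14)²) - 1*478659 = (127 + 18²) - 478659 = (127 + 324) - 478659 = 451 - 478659 = -478208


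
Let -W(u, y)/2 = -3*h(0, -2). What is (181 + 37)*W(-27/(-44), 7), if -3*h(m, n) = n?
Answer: 872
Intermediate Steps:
h(m, n) = -n/3
W(u, y) = 4 (W(u, y) = -(-6)*(-1/3*(-2)) = -(-6)*2/3 = -2*(-2) = 4)
(181 + 37)*W(-27/(-44), 7) = (181 + 37)*4 = 218*4 = 872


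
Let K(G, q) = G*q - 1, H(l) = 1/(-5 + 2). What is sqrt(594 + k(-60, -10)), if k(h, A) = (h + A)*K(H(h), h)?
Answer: 4*I*sqrt(46) ≈ 27.129*I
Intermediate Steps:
H(l) = -1/3 (H(l) = 1/(-3) = -1/3)
K(G, q) = -1 + G*q
k(h, A) = (-1 - h/3)*(A + h) (k(h, A) = (h + A)*(-1 - h/3) = (A + h)*(-1 - h/3) = (-1 - h/3)*(A + h))
sqrt(594 + k(-60, -10)) = sqrt(594 - (3 - 60)*(-10 - 60)/3) = sqrt(594 - 1/3*(-57)*(-70)) = sqrt(594 - 1330) = sqrt(-736) = 4*I*sqrt(46)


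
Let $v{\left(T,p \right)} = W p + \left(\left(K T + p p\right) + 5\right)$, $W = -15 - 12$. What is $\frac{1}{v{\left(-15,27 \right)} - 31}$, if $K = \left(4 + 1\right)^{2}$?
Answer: $- \frac{1}{401} \approx -0.0024938$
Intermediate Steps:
$W = -27$ ($W = -15 - 12 = -27$)
$K = 25$ ($K = 5^{2} = 25$)
$v{\left(T,p \right)} = 5 + p^{2} - 27 p + 25 T$ ($v{\left(T,p \right)} = - 27 p + \left(\left(25 T + p p\right) + 5\right) = - 27 p + \left(\left(25 T + p^{2}\right) + 5\right) = - 27 p + \left(\left(p^{2} + 25 T\right) + 5\right) = - 27 p + \left(5 + p^{2} + 25 T\right) = 5 + p^{2} - 27 p + 25 T$)
$\frac{1}{v{\left(-15,27 \right)} - 31} = \frac{1}{\left(5 + 27^{2} - 729 + 25 \left(-15\right)\right) - 31} = \frac{1}{\left(5 + 729 - 729 - 375\right) - 31} = \frac{1}{-370 - 31} = \frac{1}{-401} = - \frac{1}{401}$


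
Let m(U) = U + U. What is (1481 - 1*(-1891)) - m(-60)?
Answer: 3492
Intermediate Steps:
m(U) = 2*U
(1481 - 1*(-1891)) - m(-60) = (1481 - 1*(-1891)) - 2*(-60) = (1481 + 1891) - 1*(-120) = 3372 + 120 = 3492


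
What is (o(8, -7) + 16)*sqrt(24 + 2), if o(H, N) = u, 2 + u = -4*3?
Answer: 2*sqrt(26) ≈ 10.198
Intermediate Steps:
u = -14 (u = -2 - 4*3 = -2 - 12 = -14)
o(H, N) = -14
(o(8, -7) + 16)*sqrt(24 + 2) = (-14 + 16)*sqrt(24 + 2) = 2*sqrt(26)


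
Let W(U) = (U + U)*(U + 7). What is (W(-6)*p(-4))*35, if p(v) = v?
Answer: 1680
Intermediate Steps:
W(U) = 2*U*(7 + U) (W(U) = (2*U)*(7 + U) = 2*U*(7 + U))
(W(-6)*p(-4))*35 = ((2*(-6)*(7 - 6))*(-4))*35 = ((2*(-6)*1)*(-4))*35 = -12*(-4)*35 = 48*35 = 1680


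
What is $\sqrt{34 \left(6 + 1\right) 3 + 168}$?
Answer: $21 \sqrt{2} \approx 29.698$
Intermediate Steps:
$\sqrt{34 \left(6 + 1\right) 3 + 168} = \sqrt{34 \cdot 7 \cdot 3 + 168} = \sqrt{34 \cdot 21 + 168} = \sqrt{714 + 168} = \sqrt{882} = 21 \sqrt{2}$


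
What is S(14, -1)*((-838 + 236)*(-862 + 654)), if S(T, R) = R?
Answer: -125216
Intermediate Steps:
S(14, -1)*((-838 + 236)*(-862 + 654)) = -(-838 + 236)*(-862 + 654) = -(-602)*(-208) = -1*125216 = -125216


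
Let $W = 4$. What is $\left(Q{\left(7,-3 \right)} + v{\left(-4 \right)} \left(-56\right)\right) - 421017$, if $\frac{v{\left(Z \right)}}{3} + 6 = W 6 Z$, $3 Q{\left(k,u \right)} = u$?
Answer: $-403882$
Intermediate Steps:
$Q{\left(k,u \right)} = \frac{u}{3}$
$v{\left(Z \right)} = -18 + 72 Z$ ($v{\left(Z \right)} = -18 + 3 \cdot 4 \cdot 6 Z = -18 + 3 \cdot 24 Z = -18 + 72 Z$)
$\left(Q{\left(7,-3 \right)} + v{\left(-4 \right)} \left(-56\right)\right) - 421017 = \left(\frac{1}{3} \left(-3\right) + \left(-18 + 72 \left(-4\right)\right) \left(-56\right)\right) - 421017 = \left(-1 + \left(-18 - 288\right) \left(-56\right)\right) - 421017 = \left(-1 - -17136\right) - 421017 = \left(-1 + 17136\right) - 421017 = 17135 - 421017 = -403882$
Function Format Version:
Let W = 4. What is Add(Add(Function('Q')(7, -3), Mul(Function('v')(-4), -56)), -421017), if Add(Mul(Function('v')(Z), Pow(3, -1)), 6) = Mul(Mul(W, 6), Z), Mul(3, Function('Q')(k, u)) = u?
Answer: -403882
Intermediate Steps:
Function('Q')(k, u) = Mul(Rational(1, 3), u)
Function('v')(Z) = Add(-18, Mul(72, Z)) (Function('v')(Z) = Add(-18, Mul(3, Mul(Mul(4, 6), Z))) = Add(-18, Mul(3, Mul(24, Z))) = Add(-18, Mul(72, Z)))
Add(Add(Function('Q')(7, -3), Mul(Function('v')(-4), -56)), -421017) = Add(Add(Mul(Rational(1, 3), -3), Mul(Add(-18, Mul(72, -4)), -56)), -421017) = Add(Add(-1, Mul(Add(-18, -288), -56)), -421017) = Add(Add(-1, Mul(-306, -56)), -421017) = Add(Add(-1, 17136), -421017) = Add(17135, -421017) = -403882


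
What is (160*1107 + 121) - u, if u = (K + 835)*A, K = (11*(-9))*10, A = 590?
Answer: 268691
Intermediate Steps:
K = -990 (K = -99*10 = -990)
u = -91450 (u = (-990 + 835)*590 = -155*590 = -91450)
(160*1107 + 121) - u = (160*1107 + 121) - 1*(-91450) = (177120 + 121) + 91450 = 177241 + 91450 = 268691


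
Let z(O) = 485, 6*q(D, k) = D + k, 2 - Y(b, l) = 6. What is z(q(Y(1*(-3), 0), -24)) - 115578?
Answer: -115093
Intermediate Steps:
Y(b, l) = -4 (Y(b, l) = 2 - 1*6 = 2 - 6 = -4)
q(D, k) = D/6 + k/6 (q(D, k) = (D + k)/6 = D/6 + k/6)
z(q(Y(1*(-3), 0), -24)) - 115578 = 485 - 115578 = -115093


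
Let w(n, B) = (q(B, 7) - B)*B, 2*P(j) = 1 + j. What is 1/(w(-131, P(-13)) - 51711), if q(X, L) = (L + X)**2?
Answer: -1/51753 ≈ -1.9323e-5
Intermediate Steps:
P(j) = 1/2 + j/2 (P(j) = (1 + j)/2 = 1/2 + j/2)
w(n, B) = B*((7 + B)**2 - B) (w(n, B) = ((7 + B)**2 - B)*B = B*((7 + B)**2 - B))
1/(w(-131, P(-13)) - 51711) = 1/(-(1/2 + (1/2)*(-13))*((1/2 + (1/2)*(-13)) - (7 + (1/2 + (1/2)*(-13)))**2) - 51711) = 1/(-(1/2 - 13/2)*((1/2 - 13/2) - (7 + (1/2 - 13/2))**2) - 51711) = 1/(-1*(-6)*(-6 - (7 - 6)**2) - 51711) = 1/(-1*(-6)*(-6 - 1*1**2) - 51711) = 1/(-1*(-6)*(-6 - 1*1) - 51711) = 1/(-1*(-6)*(-6 - 1) - 51711) = 1/(-1*(-6)*(-7) - 51711) = 1/(-42 - 51711) = 1/(-51753) = -1/51753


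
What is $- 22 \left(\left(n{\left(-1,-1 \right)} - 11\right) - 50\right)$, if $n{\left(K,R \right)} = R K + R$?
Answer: $1342$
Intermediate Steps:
$n{\left(K,R \right)} = R + K R$ ($n{\left(K,R \right)} = K R + R = R + K R$)
$- 22 \left(\left(n{\left(-1,-1 \right)} - 11\right) - 50\right) = - 22 \left(\left(- (1 - 1) - 11\right) - 50\right) = - 22 \left(\left(\left(-1\right) 0 - 11\right) - 50\right) = - 22 \left(\left(0 - 11\right) - 50\right) = - 22 \left(-11 - 50\right) = \left(-22\right) \left(-61\right) = 1342$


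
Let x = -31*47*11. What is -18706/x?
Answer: 398/341 ≈ 1.1672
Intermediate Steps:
x = -16027 (x = -1457*11 = -16027)
-18706/x = -18706/(-16027) = -18706*(-1/16027) = 398/341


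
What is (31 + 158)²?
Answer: 35721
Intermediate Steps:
(31 + 158)² = 189² = 35721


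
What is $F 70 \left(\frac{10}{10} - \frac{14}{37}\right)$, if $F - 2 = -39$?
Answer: $-1610$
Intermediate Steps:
$F = -37$ ($F = 2 - 39 = -37$)
$F 70 \left(\frac{10}{10} - \frac{14}{37}\right) = \left(-37\right) 70 \left(\frac{10}{10} - \frac{14}{37}\right) = - 2590 \left(10 \cdot \frac{1}{10} - \frac{14}{37}\right) = - 2590 \left(1 - \frac{14}{37}\right) = \left(-2590\right) \frac{23}{37} = -1610$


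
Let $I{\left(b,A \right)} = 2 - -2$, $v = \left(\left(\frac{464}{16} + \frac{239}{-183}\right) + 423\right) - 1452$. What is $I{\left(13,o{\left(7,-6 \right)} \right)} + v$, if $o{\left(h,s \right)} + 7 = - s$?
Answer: $- \frac{182507}{183} \approx -997.31$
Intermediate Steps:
$o{\left(h,s \right)} = -7 - s$
$v = - \frac{183239}{183}$ ($v = \left(\left(464 \cdot \frac{1}{16} + 239 \left(- \frac{1}{183}\right)\right) + 423\right) - 1452 = \left(\left(29 - \frac{239}{183}\right) + 423\right) - 1452 = \left(\frac{5068}{183} + 423\right) - 1452 = \frac{82477}{183} - 1452 = - \frac{183239}{183} \approx -1001.3$)
$I{\left(b,A \right)} = 4$ ($I{\left(b,A \right)} = 2 + 2 = 4$)
$I{\left(13,o{\left(7,-6 \right)} \right)} + v = 4 - \frac{183239}{183} = - \frac{182507}{183}$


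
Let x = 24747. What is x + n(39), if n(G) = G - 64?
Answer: 24722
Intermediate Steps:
n(G) = -64 + G
x + n(39) = 24747 + (-64 + 39) = 24747 - 25 = 24722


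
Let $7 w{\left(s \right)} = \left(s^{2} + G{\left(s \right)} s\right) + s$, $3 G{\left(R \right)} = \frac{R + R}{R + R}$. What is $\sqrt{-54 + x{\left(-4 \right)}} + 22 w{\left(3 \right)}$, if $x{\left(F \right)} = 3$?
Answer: $\frac{286}{7} + i \sqrt{51} \approx 40.857 + 7.1414 i$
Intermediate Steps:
$G{\left(R \right)} = \frac{1}{3}$ ($G{\left(R \right)} = \frac{\left(R + R\right) \frac{1}{R + R}}{3} = \frac{2 R \frac{1}{2 R}}{3} = \frac{1}{3} \cdot 1 = \frac{1}{3}$)
$w{\left(s \right)} = \frac{s^{2}}{7} + \frac{4 s}{21}$ ($w{\left(s \right)} = \frac{\left(s^{2} + \frac{s}{3}\right) + s}{7} = \frac{s^{2} + \frac{4 s}{3}}{7} = \frac{s^{2}}{7} + \frac{4 s}{21}$)
$\sqrt{-54 + x{\left(-4 \right)}} + 22 w{\left(3 \right)} = \sqrt{-54 + 3} + 22 \cdot \frac{1}{21} \cdot 3 \left(4 + 3 \cdot 3\right) = \sqrt{-51} + 22 \cdot \frac{1}{21} \cdot 3 \left(4 + 9\right) = i \sqrt{51} + 22 \cdot \frac{1}{21} \cdot 3 \cdot 13 = i \sqrt{51} + 22 \cdot \frac{13}{7} = i \sqrt{51} + \frac{286}{7} = \frac{286}{7} + i \sqrt{51}$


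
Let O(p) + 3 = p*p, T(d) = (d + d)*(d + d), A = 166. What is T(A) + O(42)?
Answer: 111985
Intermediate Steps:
T(d) = 4*d² (T(d) = (2*d)*(2*d) = 4*d²)
O(p) = -3 + p² (O(p) = -3 + p*p = -3 + p²)
T(A) + O(42) = 4*166² + (-3 + 42²) = 4*27556 + (-3 + 1764) = 110224 + 1761 = 111985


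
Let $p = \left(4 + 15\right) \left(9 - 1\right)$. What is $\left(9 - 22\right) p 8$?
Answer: $-15808$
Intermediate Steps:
$p = 152$ ($p = 19 \cdot 8 = 152$)
$\left(9 - 22\right) p 8 = \left(9 - 22\right) 152 \cdot 8 = \left(-13\right) 152 \cdot 8 = \left(-1976\right) 8 = -15808$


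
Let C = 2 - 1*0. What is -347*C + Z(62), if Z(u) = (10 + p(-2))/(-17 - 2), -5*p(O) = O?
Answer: -65982/95 ≈ -694.55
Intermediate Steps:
C = 2 (C = 2 + 0 = 2)
p(O) = -O/5
Z(u) = -52/95 (Z(u) = (10 - 1/5*(-2))/(-17 - 2) = (10 + 2/5)/(-19) = (52/5)*(-1/19) = -52/95)
-347*C + Z(62) = -347*2 - 52/95 = -694 - 52/95 = -65982/95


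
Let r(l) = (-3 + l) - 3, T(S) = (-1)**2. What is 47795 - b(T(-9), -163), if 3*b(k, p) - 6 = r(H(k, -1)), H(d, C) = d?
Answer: 143384/3 ≈ 47795.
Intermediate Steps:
T(S) = 1
r(l) = -6 + l
b(k, p) = k/3 (b(k, p) = 2 + (-6 + k)/3 = 2 + (-2 + k/3) = k/3)
47795 - b(T(-9), -163) = 47795 - 1/3 = 143384/3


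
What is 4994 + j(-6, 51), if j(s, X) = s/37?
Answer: 184772/37 ≈ 4993.8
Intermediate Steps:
j(s, X) = s/37 (j(s, X) = s*(1/37) = s/37)
4994 + j(-6, 51) = 4994 + (1/37)*(-6) = 4994 - 6/37 = 184772/37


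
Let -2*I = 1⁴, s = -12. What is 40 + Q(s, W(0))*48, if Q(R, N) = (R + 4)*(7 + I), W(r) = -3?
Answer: -2456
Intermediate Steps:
I = -½ (I = -½*1⁴ = -½*1 = -½ ≈ -0.50000)
Q(R, N) = 26 + 13*R/2 (Q(R, N) = (R + 4)*(7 - ½) = (4 + R)*(13/2) = 26 + 13*R/2)
40 + Q(s, W(0))*48 = 40 + (26 + (13/2)*(-12))*48 = 40 + (26 - 78)*48 = 40 - 52*48 = 40 - 2496 = -2456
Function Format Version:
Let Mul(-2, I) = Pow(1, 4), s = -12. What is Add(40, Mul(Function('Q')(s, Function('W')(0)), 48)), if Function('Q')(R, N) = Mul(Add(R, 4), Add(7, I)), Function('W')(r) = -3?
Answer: -2456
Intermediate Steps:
I = Rational(-1, 2) (I = Mul(Rational(-1, 2), Pow(1, 4)) = Mul(Rational(-1, 2), 1) = Rational(-1, 2) ≈ -0.50000)
Function('Q')(R, N) = Add(26, Mul(Rational(13, 2), R)) (Function('Q')(R, N) = Mul(Add(R, 4), Add(7, Rational(-1, 2))) = Mul(Add(4, R), Rational(13, 2)) = Add(26, Mul(Rational(13, 2), R)))
Add(40, Mul(Function('Q')(s, Function('W')(0)), 48)) = Add(40, Mul(Add(26, Mul(Rational(13, 2), -12)), 48)) = Add(40, Mul(Add(26, -78), 48)) = Add(40, Mul(-52, 48)) = Add(40, -2496) = -2456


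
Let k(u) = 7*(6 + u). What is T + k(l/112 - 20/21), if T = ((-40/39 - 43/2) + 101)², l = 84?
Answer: 18856775/3042 ≈ 6198.8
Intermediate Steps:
T = 37466641/6084 (T = ((-40*1/39 - 43*½) + 101)² = ((-40/39 - 43/2) + 101)² = (-1757/78 + 101)² = (6121/78)² = 37466641/6084 ≈ 6158.2)
k(u) = 42 + 7*u
T + k(l/112 - 20/21) = 37466641/6084 + (42 + 7*(84/112 - 20/21)) = 37466641/6084 + (42 + 7*(84*(1/112) - 20*1/21)) = 37466641/6084 + (42 + 7*(¾ - 20/21)) = 37466641/6084 + (42 + 7*(-17/84)) = 37466641/6084 + (42 - 17/12) = 37466641/6084 + 487/12 = 18856775/3042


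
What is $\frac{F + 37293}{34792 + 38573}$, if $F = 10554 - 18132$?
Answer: $\frac{1981}{4891} \approx 0.40503$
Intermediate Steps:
$F = -7578$
$\frac{F + 37293}{34792 + 38573} = \frac{-7578 + 37293}{34792 + 38573} = \frac{29715}{73365} = 29715 \cdot \frac{1}{73365} = \frac{1981}{4891}$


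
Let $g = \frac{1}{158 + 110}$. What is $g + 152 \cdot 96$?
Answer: $\frac{3910657}{268} \approx 14592.0$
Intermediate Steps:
$g = \frac{1}{268} \approx 0.0037313$
$g + 152 \cdot 96 = \frac{1}{268} + 152 \cdot 96 = \frac{1}{268} + 14592 = \frac{3910657}{268}$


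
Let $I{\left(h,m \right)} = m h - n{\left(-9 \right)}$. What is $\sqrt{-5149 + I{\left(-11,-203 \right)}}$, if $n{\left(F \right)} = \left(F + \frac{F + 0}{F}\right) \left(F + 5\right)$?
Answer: $2 i \sqrt{737} \approx 54.295 i$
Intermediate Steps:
$n{\left(F \right)} = \left(1 + F\right) \left(5 + F\right)$ ($n{\left(F \right)} = \left(F + \frac{F}{F}\right) \left(5 + F\right) = \left(F + 1\right) \left(5 + F\right) = \left(1 + F\right) \left(5 + F\right)$)
$I{\left(h,m \right)} = -32 + h m$ ($I{\left(h,m \right)} = m h - \left(5 + \left(-9\right)^{2} + 6 \left(-9\right)\right) = h m - \left(5 + 81 - 54\right) = h m - 32 = -32 + h m$)
$\sqrt{-5149 + I{\left(-11,-203 \right)}} = \sqrt{-5149 - -2201} = \sqrt{-5149 + \left(-32 + 2233\right)} = \sqrt{-5149 + 2201} = \sqrt{-2948} = 2 i \sqrt{737}$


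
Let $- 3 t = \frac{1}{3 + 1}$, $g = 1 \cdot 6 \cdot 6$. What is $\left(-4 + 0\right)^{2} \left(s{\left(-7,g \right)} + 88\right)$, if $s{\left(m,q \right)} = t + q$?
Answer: $\frac{5948}{3} \approx 1982.7$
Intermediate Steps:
$g = 36$ ($g = 6 \cdot 6 = 36$)
$t = - \frac{1}{12}$ ($t = - \frac{1}{3 \left(3 + 1\right)} = - \frac{1}{3 \cdot 4} = \left(- \frac{1}{3}\right) \frac{1}{4} = - \frac{1}{12} \approx -0.083333$)
$s{\left(m,q \right)} = - \frac{1}{12} + q$
$\left(-4 + 0\right)^{2} \left(s{\left(-7,g \right)} + 88\right) = \left(-4 + 0\right)^{2} \left(\left(- \frac{1}{12} + 36\right) + 88\right) = \left(-4\right)^{2} \left(\frac{431}{12} + 88\right) = 16 \cdot \frac{1487}{12} = \frac{5948}{3}$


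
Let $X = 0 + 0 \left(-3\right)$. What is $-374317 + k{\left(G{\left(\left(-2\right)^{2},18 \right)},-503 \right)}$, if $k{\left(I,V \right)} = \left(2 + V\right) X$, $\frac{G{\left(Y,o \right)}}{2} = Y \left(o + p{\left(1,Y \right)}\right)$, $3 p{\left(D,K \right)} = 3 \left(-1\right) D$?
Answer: $-374317$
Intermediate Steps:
$p{\left(D,K \right)} = - D$ ($p{\left(D,K \right)} = \frac{3 \left(-1\right) D}{3} = \frac{\left(-3\right) D}{3} = - D$)
$X = 0$ ($X = 0 + 0 = 0$)
$G{\left(Y,o \right)} = 2 Y \left(-1 + o\right)$ ($G{\left(Y,o \right)} = 2 Y \left(o - 1\right) = 2 Y \left(-1 + o\right)$)
$k{\left(I,V \right)} = 0$ ($k{\left(I,V \right)} = \left(2 + V\right) 0 = 0$)
$-374317 + k{\left(G{\left(\left(-2\right)^{2},18 \right)},-503 \right)} = -374317 + 0 = -374317$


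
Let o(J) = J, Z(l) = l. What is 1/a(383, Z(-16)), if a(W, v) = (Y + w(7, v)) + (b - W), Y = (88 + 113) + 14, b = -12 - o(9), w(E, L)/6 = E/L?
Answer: -8/1533 ≈ -0.0052185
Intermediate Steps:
w(E, L) = 6*E/L (w(E, L) = 6*(E/L) = 6*E/L)
b = -21 (b = -12 - 1*9 = -12 - 9 = -21)
Y = 215 (Y = 201 + 14 = 215)
a(W, v) = 194 - W + 42/v (a(W, v) = (215 + 6*7/v) + (-21 - W) = (215 + 42/v) + (-21 - W) = 194 - W + 42/v)
1/a(383, Z(-16)) = 1/(194 - 1*383 + 42/(-16)) = 1/(194 - 383 + 42*(-1/16)) = 1/(194 - 383 - 21/8) = 1/(-1533/8) = -8/1533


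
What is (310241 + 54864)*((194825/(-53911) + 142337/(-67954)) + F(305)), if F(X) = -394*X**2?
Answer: -3771054508102542862345/281805238 ≈ -1.3382e+13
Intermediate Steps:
(310241 + 54864)*((194825/(-53911) + 142337/(-67954)) + F(305)) = (310241 + 54864)*((194825/(-53911) + 142337/(-67954)) - 394*305**2) = 365105*((194825*(-1/53911) + 142337*(-1/67954)) - 394*93025) = 365105*((-194825/53911 - 142337/67954) - 36651850) = 365105*(-20912668057/3663468094 - 36651850) = 365105*(-134272903973741957/3663468094) = -3771054508102542862345/281805238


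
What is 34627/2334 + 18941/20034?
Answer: 61493801/3896613 ≈ 15.781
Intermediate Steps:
34627/2334 + 18941/20034 = 61493801/3896613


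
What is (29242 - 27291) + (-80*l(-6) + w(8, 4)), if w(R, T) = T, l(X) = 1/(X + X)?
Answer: 5885/3 ≈ 1961.7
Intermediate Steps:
l(X) = 1/(2*X)
(29242 - 27291) + (-80*l(-6) + w(8, 4)) = (29242 - 27291) + (-40/(-6) + 4) = 1951 + (-40*(-1)/6 + 4) = 1951 + (-80*(-1/12) + 4) = 1951 + (20/3 + 4) = 1951 + 32/3 = 5885/3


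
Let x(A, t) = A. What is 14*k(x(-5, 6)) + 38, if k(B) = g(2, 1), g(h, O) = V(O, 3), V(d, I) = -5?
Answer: -32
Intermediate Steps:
g(h, O) = -5
k(B) = -5
14*k(x(-5, 6)) + 38 = 14*(-5) + 38 = -70 + 38 = -32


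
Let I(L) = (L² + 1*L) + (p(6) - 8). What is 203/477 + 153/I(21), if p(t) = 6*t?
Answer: 172451/233730 ≈ 0.73782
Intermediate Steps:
I(L) = 28 + L + L² (I(L) = (L² + 1*L) + (6*6 - 8) = (L² + L) + (36 - 8) = (L + L²) + 28 = 28 + L + L²)
203/477 + 153/I(21) = 203/477 + 153/(28 + 21 + 21²) = 203*(1/477) + 153/(28 + 21 + 441) = 203/477 + 153/490 = 172451/233730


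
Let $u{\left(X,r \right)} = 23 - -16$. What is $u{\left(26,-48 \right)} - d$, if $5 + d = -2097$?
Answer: $2141$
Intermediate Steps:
$u{\left(X,r \right)} = 39$ ($u{\left(X,r \right)} = 23 + 16 = 39$)
$d = -2102$ ($d = -5 - 2097 = -2102$)
$u{\left(26,-48 \right)} - d = 39 - -2102 = 39 + 2102 = 2141$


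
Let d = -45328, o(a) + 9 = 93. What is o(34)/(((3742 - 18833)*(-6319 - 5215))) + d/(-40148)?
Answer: 986222081158/873518072489 ≈ 1.1290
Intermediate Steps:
o(a) = 84 (o(a) = -9 + 93 = 84)
o(34)/(((3742 - 18833)*(-6319 - 5215))) + d/(-40148) = 84/(((3742 - 18833)*(-6319 - 5215))) - 45328/(-40148) = 84/((-15091*(-11534))) - 45328*(-1/40148) = 84/174059594 + 11332/10037 = 84*(1/174059594) + 11332/10037 = 42/87029797 + 11332/10037 = 986222081158/873518072489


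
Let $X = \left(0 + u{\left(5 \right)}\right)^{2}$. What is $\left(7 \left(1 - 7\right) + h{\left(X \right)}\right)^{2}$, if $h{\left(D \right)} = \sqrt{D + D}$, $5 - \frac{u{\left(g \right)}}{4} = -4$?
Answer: $4356 - 3024 \sqrt{2} \approx 79.418$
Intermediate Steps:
$u{\left(g \right)} = 36$ ($u{\left(g \right)} = 20 - -16 = 20 + 16 = 36$)
$X = 1296$ ($X = \left(0 + 36\right)^{2} = 36^{2} = 1296$)
$h{\left(D \right)} = \sqrt{2} \sqrt{D}$ ($h{\left(D \right)} = \sqrt{2 D} = \sqrt{2} \sqrt{D}$)
$\left(7 \left(1 - 7\right) + h{\left(X \right)}\right)^{2} = \left(7 \left(1 - 7\right) + \sqrt{2} \sqrt{1296}\right)^{2} = \left(7 \left(-6\right) + \sqrt{2} \cdot 36\right)^{2} = \left(-42 + 36 \sqrt{2}\right)^{2}$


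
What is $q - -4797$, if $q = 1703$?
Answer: $6500$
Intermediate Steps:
$q - -4797 = 1703 - -4797 = 1703 + 4797 = 6500$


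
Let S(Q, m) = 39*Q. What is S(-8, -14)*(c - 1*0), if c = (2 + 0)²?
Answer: -1248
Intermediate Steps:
c = 4 (c = 2² = 4)
S(-8, -14)*(c - 1*0) = (39*(-8))*(4 - 1*0) = -312*(4 + 0) = -312*4 = -1248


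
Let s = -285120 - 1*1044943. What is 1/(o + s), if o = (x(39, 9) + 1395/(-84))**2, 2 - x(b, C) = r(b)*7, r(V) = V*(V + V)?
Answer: 784/354937713489 ≈ 2.2088e-9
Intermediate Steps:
r(V) = 2*V**2 (r(V) = V*(2*V) = 2*V**2)
x(b, C) = 2 - 14*b**2 (x(b, C) = 2 - 2*b**2*7 = 2 - 14*b**2)
s = -1330063 (s = -285120 - 1044943 = -1330063)
o = 355980482881/784 (o = ((2 - 14*39**2) + 1395/(-84))**2 = ((2 - 14*1521) + 1395*(-1/84))**2 = ((2 - 21294) - 465/28)**2 = (-21292 - 465/28)**2 = (-596641/28)**2 = 355980482881/784 ≈ 4.5406e+8)
1/(o + s) = 1/(355980482881/784 - 1330063) = 1/(354937713489/784) = 784/354937713489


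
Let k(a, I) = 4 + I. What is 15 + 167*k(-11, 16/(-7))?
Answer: 2109/7 ≈ 301.29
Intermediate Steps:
15 + 167*k(-11, 16/(-7)) = 15 + 167*(4 + 16/(-7)) = 15 + 167*(4 + 16*(-⅐)) = 15 + 167*(4 - 16/7) = 15 + 167*(12/7) = 15 + 2004/7 = 2109/7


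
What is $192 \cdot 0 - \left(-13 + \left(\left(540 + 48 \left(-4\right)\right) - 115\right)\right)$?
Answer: $-220$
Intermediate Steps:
$192 \cdot 0 - \left(-13 + \left(\left(540 + 48 \left(-4\right)\right) - 115\right)\right) = 0 - \left(-13 + \left(\left(540 - 192\right) - 115\right)\right) = 0 - \left(-13 + \left(348 - 115\right)\right) = 0 - \left(-13 + 233\right) = 0 - 220 = -220$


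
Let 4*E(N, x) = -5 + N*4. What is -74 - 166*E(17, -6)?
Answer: -5377/2 ≈ -2688.5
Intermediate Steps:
E(N, x) = -5/4 + N (E(N, x) = (-5 + N*4)/4 = (-5 + 4*N)/4 = -5/4 + N)
-74 - 166*E(17, -6) = -74 - 166*(-5/4 + 17) = -74 - 166*63/4 = -74 - 5229/2 = -5377/2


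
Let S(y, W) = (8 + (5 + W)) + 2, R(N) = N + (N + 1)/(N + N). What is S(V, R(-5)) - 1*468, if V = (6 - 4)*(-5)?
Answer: -2288/5 ≈ -457.60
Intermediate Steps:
V = -10 (V = 2*(-5) = -10)
R(N) = N + (1 + N)/(2*N) (R(N) = N + (1 + N)/((2*N)) = N + (1 + N)*(1/(2*N)) = N + (1 + N)/(2*N))
S(y, W) = 15 + W (S(y, W) = (13 + W) + 2 = 15 + W)
S(V, R(-5)) - 1*468 = (15 + (1/2 - 5 + (1/2)/(-5))) - 1*468 = (15 + (1/2 - 5 + (1/2)*(-1/5))) - 468 = (15 + (1/2 - 5 - 1/10)) - 468 = (15 - 23/5) - 468 = 52/5 - 468 = -2288/5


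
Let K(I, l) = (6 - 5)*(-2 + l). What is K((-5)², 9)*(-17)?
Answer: -119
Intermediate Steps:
K(I, l) = -2 + l (K(I, l) = 1*(-2 + l) = -2 + l)
K((-5)², 9)*(-17) = (-2 + 9)*(-17) = 7*(-17) = -119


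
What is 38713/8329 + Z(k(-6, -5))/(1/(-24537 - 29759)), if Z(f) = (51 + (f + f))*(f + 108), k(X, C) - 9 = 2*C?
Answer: -2371049107599/8329 ≈ -2.8467e+8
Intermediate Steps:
k(X, C) = 9 + 2*C
Z(f) = (51 + 2*f)*(108 + f)
38713/8329 + Z(k(-6, -5))/(1/(-24537 - 29759)) = 38713/8329 + (5508 + 2*(9 + 2*(-5))² + 267*(9 + 2*(-5)))/(1/(-24537 - 29759)) = 38713*(1/8329) + (5508 + 2*(9 - 10)² + 267*(9 - 10))/(1/(-54296)) = 38713/8329 + (5508 + 2*(-1)² + 267*(-1))/(-1/54296) = 38713/8329 + (5508 + 2*1 - 267)*(-54296) = 38713/8329 + (5508 + 2 - 267)*(-54296) = 38713/8329 + 5243*(-54296) = 38713/8329 - 284673928 = -2371049107599/8329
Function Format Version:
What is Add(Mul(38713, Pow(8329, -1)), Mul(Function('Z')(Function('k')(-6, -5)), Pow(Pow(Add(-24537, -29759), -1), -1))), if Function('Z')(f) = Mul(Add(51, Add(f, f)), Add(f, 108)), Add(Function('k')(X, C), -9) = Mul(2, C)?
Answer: Rational(-2371049107599, 8329) ≈ -2.8467e+8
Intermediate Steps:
Function('k')(X, C) = Add(9, Mul(2, C))
Function('Z')(f) = Mul(Add(51, Mul(2, f)), Add(108, f))
Add(Mul(38713, Pow(8329, -1)), Mul(Function('Z')(Function('k')(-6, -5)), Pow(Pow(Add(-24537, -29759), -1), -1))) = Add(Mul(38713, Pow(8329, -1)), Mul(Add(5508, Mul(2, Pow(Add(9, Mul(2, -5)), 2)), Mul(267, Add(9, Mul(2, -5)))), Pow(Pow(Add(-24537, -29759), -1), -1))) = Add(Mul(38713, Rational(1, 8329)), Mul(Add(5508, Mul(2, Pow(Add(9, -10), 2)), Mul(267, Add(9, -10))), Pow(Pow(-54296, -1), -1))) = Add(Rational(38713, 8329), Mul(Add(5508, Mul(2, Pow(-1, 2)), Mul(267, -1)), Pow(Rational(-1, 54296), -1))) = Add(Rational(38713, 8329), Mul(Add(5508, Mul(2, 1), -267), -54296)) = Add(Rational(38713, 8329), Mul(Add(5508, 2, -267), -54296)) = Add(Rational(38713, 8329), Mul(5243, -54296)) = Add(Rational(38713, 8329), -284673928) = Rational(-2371049107599, 8329)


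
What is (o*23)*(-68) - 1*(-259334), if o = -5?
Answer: 267154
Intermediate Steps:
(o*23)*(-68) - 1*(-259334) = -5*23*(-68) - 1*(-259334) = -115*(-68) + 259334 = 7820 + 259334 = 267154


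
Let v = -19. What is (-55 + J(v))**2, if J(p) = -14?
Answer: 4761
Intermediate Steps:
(-55 + J(v))**2 = (-55 - 14)**2 = (-69)**2 = 4761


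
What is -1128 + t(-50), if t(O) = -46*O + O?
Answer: 1122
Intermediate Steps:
t(O) = -45*O
-1128 + t(-50) = -1128 - 45*(-50) = -1128 + 2250 = 1122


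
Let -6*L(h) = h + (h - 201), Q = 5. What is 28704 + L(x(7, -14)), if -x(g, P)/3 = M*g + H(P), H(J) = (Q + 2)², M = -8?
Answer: 57461/2 ≈ 28731.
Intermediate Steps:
H(J) = 49 (H(J) = (5 + 2)² = 7² = 49)
x(g, P) = -147 + 24*g (x(g, P) = -3*(-8*g + 49) = -3*(49 - 8*g) = -147 + 24*g)
L(h) = 67/2 - h/3 (L(h) = -(h + (h - 201))/6 = -(h + (-201 + h))/6 = -(-201 + 2*h)/6 = 67/2 - h/3)
28704 + L(x(7, -14)) = 28704 + (67/2 - (-147 + 24*7)/3) = 28704 + (67/2 - (-147 + 168)/3) = 28704 + (67/2 - ⅓*21) = 28704 + (67/2 - 7) = 28704 + 53/2 = 57461/2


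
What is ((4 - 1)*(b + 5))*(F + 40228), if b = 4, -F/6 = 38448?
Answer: -5142420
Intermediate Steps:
F = -230688 (F = -6*38448 = -230688)
((4 - 1)*(b + 5))*(F + 40228) = ((4 - 1)*(4 + 5))*(-230688 + 40228) = (3*9)*(-190460) = 27*(-190460) = -5142420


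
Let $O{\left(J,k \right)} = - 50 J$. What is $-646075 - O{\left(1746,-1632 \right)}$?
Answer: $-558775$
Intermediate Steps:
$-646075 - O{\left(1746,-1632 \right)} = -646075 - \left(-50\right) 1746 = -646075 - -87300 = -646075 + 87300 = -558775$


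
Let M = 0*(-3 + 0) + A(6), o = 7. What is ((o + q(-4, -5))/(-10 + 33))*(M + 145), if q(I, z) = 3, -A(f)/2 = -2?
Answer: 1490/23 ≈ 64.783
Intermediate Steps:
A(f) = 4 (A(f) = -2*(-2) = 4)
M = 4 (M = 0*(-3 + 0) + 4 = 0*(-3) + 4 = 0 + 4 = 4)
((o + q(-4, -5))/(-10 + 33))*(M + 145) = ((7 + 3)/(-10 + 33))*(4 + 145) = (10/23)*149 = 1490/23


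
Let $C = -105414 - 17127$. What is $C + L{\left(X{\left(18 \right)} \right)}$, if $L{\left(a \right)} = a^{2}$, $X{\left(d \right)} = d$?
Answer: $-122217$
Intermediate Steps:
$C = -122541$ ($C = -105414 - 17127 = -122541$)
$C + L{\left(X{\left(18 \right)} \right)} = -122541 + 18^{2} = -122541 + 324 = -122217$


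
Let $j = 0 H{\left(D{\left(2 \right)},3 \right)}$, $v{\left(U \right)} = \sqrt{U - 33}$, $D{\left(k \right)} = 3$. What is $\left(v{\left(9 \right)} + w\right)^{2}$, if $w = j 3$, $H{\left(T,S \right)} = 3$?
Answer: $-24$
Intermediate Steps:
$v{\left(U \right)} = \sqrt{-33 + U}$
$j = 0$ ($j = 0 \cdot 3 = 0$)
$w = 0$ ($w = 0 \cdot 3 = 0$)
$\left(v{\left(9 \right)} + w\right)^{2} = \left(\sqrt{-33 + 9} + 0\right)^{2} = \left(\sqrt{-24} + 0\right)^{2} = \left(2 i \sqrt{6} + 0\right)^{2} = \left(2 i \sqrt{6}\right)^{2} = -24$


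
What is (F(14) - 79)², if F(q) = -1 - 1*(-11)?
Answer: 4761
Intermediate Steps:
F(q) = 10 (F(q) = -1 + 11 = 10)
(F(14) - 79)² = (10 - 79)² = (-69)² = 4761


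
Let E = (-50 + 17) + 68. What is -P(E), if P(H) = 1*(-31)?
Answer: 31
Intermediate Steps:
E = 35 (E = -33 + 68 = 35)
P(H) = -31
-P(E) = -1*(-31) = 31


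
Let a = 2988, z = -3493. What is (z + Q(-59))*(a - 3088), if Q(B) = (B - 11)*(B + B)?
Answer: -476700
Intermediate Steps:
Q(B) = 2*B*(-11 + B) (Q(B) = (-11 + B)*(2*B) = 2*B*(-11 + B))
(z + Q(-59))*(a - 3088) = (-3493 + 2*(-59)*(-11 - 59))*(2988 - 3088) = (-3493 + 2*(-59)*(-70))*(-100) = (-3493 + 8260)*(-100) = 4767*(-100) = -476700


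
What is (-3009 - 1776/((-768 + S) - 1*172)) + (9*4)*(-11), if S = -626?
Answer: -888409/261 ≈ -3403.9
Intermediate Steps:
(-3009 - 1776/((-768 + S) - 1*172)) + (9*4)*(-11) = (-3009 - 1776/((-768 - 626) - 1*172)) + (9*4)*(-11) = (-3009 - 1776/(-1394 - 172)) + 36*(-11) = (-3009 - 1776/(-1566)) - 396 = (-3009 - 1776*(-1/1566)) - 396 = (-3009 + 296/261) - 396 = -785053/261 - 396 = -888409/261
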